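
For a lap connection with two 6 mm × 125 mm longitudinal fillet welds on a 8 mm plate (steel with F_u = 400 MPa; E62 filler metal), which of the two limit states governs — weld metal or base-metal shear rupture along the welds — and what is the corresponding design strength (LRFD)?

φR_n ≈ 296 kN (weld metal governs)

E62XX → F_EXX = 620 MPa.
t_e = 0.707 × 6 = 4.242 mm; L = 250 mm.
Weld metal: φR_n = 0.75 × 0.6 × 620 × 4.242 × 250 × 10⁻³ = 295.9 kN.
Base metal (shear rupture): φR_n = 0.75 × 0.6 × 400 × 8 × 250 × 10⁻³ = 360 kN.
Governing: weld metal.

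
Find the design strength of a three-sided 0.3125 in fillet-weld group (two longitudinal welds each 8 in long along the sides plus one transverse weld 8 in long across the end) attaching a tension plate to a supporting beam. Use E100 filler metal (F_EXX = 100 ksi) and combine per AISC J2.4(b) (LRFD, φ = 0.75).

t_e = 0.707 × 0.3125 = 0.2209 in.
R_nwl = 0.6 × 100 × 0.2209 × 16 = 212.1 kips (longitudinal, 2 welds).
R_nwt = 0.6 × 100 × 0.2209 × 8 = 106 kips (transverse, base value).
(i) R_nwl + R_nwt = 318.1 kips; (ii) 0.85 R_nwl + 1.5 R_nwt = 339.4 kips.
R_n = max = 339.4 kips [governs: (ii)]; φR_n = 254.5 kips.

φR_n ≈ 255 kips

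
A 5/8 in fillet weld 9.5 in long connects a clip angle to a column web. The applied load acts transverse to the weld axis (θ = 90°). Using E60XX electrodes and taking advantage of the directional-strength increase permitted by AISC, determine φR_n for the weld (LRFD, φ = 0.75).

E60XX → F_EXX = 60 ksi.
t_e = 0.707 × 0.625 = 0.4419 in; A_we = 0.4419 × 9.5 = 4.198 in².
Directional factor: 1.0 + 0.5 sin^1.5(90°) = 1.5.
F_nw = 0.6 × 60 × 1.5 = 54 ksi.
φR_n = 0.75 × 54 × 4.198 = 170 kip.

φR_n ≈ 170 kip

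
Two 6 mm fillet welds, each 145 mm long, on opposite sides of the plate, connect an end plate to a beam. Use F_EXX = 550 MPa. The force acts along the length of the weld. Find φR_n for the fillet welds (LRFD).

φR_n ≈ 304 kN

Effective throat t_e = 0.707 × 6 = 4.242 mm.
Total length L = 290 mm; A_we = 4.242 × 290 = 1230 mm².
F_nw = 0.6 F_EXX = 0.6 × 550 = 330 MPa.
φR_n = 0.75 × 330 × 1230 × 10⁻³ = 304.5 kN.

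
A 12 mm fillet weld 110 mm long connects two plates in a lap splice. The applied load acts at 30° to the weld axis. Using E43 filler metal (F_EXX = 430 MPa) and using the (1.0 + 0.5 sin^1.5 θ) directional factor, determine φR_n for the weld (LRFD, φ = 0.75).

φR_n ≈ 213 kN

t_e = 0.707 × 12 = 8.484 mm; A_we = 8.484 × 110 = 933.2 mm².
Directional factor: 1.0 + 0.5 sin^1.5(30°) = 1.177.
F_nw = 0.6 × 430 × 1.177 = 303.6 MPa.
φR_n = 0.75 × 303.6 × 933.2 × 10⁻³ = 212.5 kN.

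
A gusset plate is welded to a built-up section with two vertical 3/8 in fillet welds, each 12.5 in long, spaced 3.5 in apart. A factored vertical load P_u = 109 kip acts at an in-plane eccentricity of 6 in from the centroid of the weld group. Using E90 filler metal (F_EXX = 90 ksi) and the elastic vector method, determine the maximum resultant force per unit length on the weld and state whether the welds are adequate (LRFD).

Total weld length L_w = 25 in. Treat welds as unit-width lines.
Polar moment about centroid: J = 2[d³/12 + d(b/2)²] = 2[12.5³/12 + 12.5×1.75²] = 402.1 in³.
Direct shear f_v = P/L_w = 109 / 25 = 4.36 kip/in (vertical).
Torsion M = P·e = 109 × 6 = 654 kip·in.
Critical point at (x, y) = (1.75, 6.25) from centroid. f_tx = M·y/J = 10.17 kip/in; f_ty = M·x/J = 2.846 kip/in.
Resultant f_max = √[f_tx² + (f_v + f_ty)²] = √[10.17² + (4.36 + 2.846)²] = 12.46 kip/in.
Capacity per unit length: φr_n = 0.75 × 0.6 × 90 × (0.707 × 0.375) = 10.74 kip/in.
12.46 > 10.74 → NOT adequate.

f_max ≈ 12.5 kip/in; NOT adequate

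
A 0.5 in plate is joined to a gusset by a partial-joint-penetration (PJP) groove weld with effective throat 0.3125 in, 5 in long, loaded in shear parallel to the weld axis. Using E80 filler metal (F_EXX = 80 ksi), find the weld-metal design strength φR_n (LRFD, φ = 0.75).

φR_n ≈ 56.2 kip

Effective throat (given) t_e = 0.3125 in.
A_we = 0.3125 × 5 = 1.562 in².
F_nw = 0.6 F_EXX = 48 ksi.
φR_n = 0.75 × 48 × 1.562 = 56.25 kip.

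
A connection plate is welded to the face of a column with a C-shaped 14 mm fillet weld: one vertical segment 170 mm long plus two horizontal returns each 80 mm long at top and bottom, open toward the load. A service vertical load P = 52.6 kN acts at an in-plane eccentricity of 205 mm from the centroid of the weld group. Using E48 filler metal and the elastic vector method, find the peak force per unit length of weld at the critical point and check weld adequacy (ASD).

f_max ≈ 736 N/mm; adequate

E48XX → F_EXX = 480 MPa.
Total weld length L_w = 330 mm. Treat welds as unit-width lines.
Centroid: x̄ = 2×80×40 / 330 = 19.39 mm from the vertical weld.
Polar moment about centroid: J = I_x + I_y = [170³/12 + 2×80×85²] + [170×19.39² + 2(80³/12 + 80×20.61²)] = 1783000 mm³.
Direct shear f_v = P/L_w = 52.6×10³ / 330 = 159.4 N/mm (vertical).
Torsion M = P·e = 52.6×10³ × 205 = 10783000 N·mm.
Critical point at (x, y) = (60.61, 85) from centroid. f_tx = M·y/J = 514.2 N/mm; f_ty = M·x/J = 366.6 N/mm.
Resultant f_max = √[f_tx² + (f_v + f_ty)²] = √[514.2² + (159.4 + 366.6)²] = 735.5 N/mm.
Capacity per unit length: r_n/Ω = (1/2.0) × 0.6 × 480 × (0.707 × 14) = 1425 N/mm.
735.5 ≤ 1425 → adequate.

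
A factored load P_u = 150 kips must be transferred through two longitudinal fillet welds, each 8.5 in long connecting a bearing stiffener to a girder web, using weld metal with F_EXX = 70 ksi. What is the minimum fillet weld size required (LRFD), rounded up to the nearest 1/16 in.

w = 7/16 in

Total weld length L = 17 in.
Required throat t_e = P_u / (φ × 0.6 F_EXX × L) = 150 / (0.75 × 0.6 × 70 × 17) = 0.2801 in.
Required leg w = t_e / 0.707 = 0.3962 in → use 7/16 in.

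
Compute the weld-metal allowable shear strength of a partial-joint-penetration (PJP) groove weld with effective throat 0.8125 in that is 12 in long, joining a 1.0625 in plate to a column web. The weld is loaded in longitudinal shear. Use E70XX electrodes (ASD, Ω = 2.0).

R_n/Ω ≈ 205 kip

E70XX → F_EXX = 70 ksi.
Effective throat (given) t_e = 0.8125 in.
A_we = 0.8125 × 12 = 9.75 in².
F_nw = 0.6 F_EXX = 42 ksi.
R_n/Ω = (42 × 9.75) / 2.0 = 204.8 kip.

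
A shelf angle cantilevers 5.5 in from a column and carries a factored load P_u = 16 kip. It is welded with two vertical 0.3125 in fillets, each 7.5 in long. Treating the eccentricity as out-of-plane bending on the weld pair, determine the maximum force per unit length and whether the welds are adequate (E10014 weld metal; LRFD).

E100XX → F_EXX = 100 ksi.
L_w = 2 × 7.5 = 15 in; section modulus (unit throat) S = 2 × L²/6 = 18.75 in².
Direct shear f_v = P/L_w = 16/15 = 1.067 kip/in.
Moment M = P × e = 16 × 5.5 = 88 kip·in; bending f_b = M/S = 4.693 kip/in.
f_max = √(f_v² + f_b²) = √(1.067² + 4.693²) = 4.813 kip/in.
φr_n = 0.75 × 0.6 × 100 × (0.707 × 0.3125) = 9.942 kip/in → adequate.

f_max ≈ 4.81 kip/in; adequate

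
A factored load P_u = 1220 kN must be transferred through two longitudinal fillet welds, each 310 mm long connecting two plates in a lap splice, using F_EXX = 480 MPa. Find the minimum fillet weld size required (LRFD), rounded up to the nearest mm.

w = 13 mm

Total weld length L = 620 mm.
Required throat t_e = P_u / (φ × 0.6 F_EXX × L) = 1220 / (0.75 × 0.6 × 480 × 620 × 10⁻³) = 9.11 mm.
Required leg w = t_e / 0.707 = 12.89 mm → use 13 mm.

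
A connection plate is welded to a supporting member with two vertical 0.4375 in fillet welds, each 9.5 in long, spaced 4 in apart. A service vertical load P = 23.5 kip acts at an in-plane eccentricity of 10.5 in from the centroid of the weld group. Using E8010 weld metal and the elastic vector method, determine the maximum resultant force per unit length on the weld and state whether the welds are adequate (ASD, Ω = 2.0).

f_max ≈ 6.39 kip/in; adequate

E80XX → F_EXX = 80 ksi.
Total weld length L_w = 19 in. Treat welds as unit-width lines.
Polar moment about centroid: J = 2[d³/12 + d(b/2)²] = 2[9.5³/12 + 9.5×2²] = 218.9 in³.
Direct shear f_v = P/L_w = 23.5 / 19 = 1.237 kip/in (vertical).
Torsion M = P·e = 23.5 × 10.5 = 246.75 kip·in.
Critical point at (x, y) = (2, 4.75) from centroid. f_tx = M·y/J = 5.354 kip/in; f_ty = M·x/J = 2.254 kip/in.
Resultant f_max = √[f_tx² + (f_v + f_ty)²] = √[5.354² + (1.237 + 2.254)²] = 6.392 kip/in.
Capacity per unit length: r_n/Ω = (1/2.0) × 0.6 × 80 × (0.707 × 0.4375) = 7.423 kip/in.
6.392 ≤ 7.423 → adequate.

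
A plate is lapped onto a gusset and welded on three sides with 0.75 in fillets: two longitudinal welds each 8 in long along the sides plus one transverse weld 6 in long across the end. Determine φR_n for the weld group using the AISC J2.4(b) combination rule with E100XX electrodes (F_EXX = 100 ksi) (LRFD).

φR_n ≈ 539 kip

t_e = 0.707 × 0.75 = 0.5302 in.
R_nwl = 0.6 × 100 × 0.5302 × 16 = 509 kip (longitudinal, 2 welds).
R_nwt = 0.6 × 100 × 0.5302 × 6 = 190.9 kip (transverse, base value).
(i) R_nwl + R_nwt = 699.9 kip; (ii) 0.85 R_nwl + 1.5 R_nwt = 719 kip.
R_n = max = 719 kip [governs: (ii)]; φR_n = 539.3 kip.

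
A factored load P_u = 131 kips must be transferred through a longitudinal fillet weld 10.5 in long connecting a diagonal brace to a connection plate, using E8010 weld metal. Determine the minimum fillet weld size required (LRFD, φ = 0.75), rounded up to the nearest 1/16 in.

E80XX → F_EXX = 80 ksi.
Total weld length L = 10.5 in.
Required throat t_e = P_u / (φ × 0.6 F_EXX × L) = 131 / (0.75 × 0.6 × 80 × 10.5) = 0.3466 in.
Required leg w = t_e / 0.707 = 0.4902 in → use 1/2 in.

w = 1/2 in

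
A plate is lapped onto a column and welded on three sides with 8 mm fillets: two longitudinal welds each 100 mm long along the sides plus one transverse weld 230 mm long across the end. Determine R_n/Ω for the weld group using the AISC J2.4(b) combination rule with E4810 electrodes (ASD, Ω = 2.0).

R_n/Ω ≈ 419 kN

E48XX → F_EXX = 480 MPa.
t_e = 0.707 × 8 = 5.656 mm.
R_nwl = 0.6 × 480 × 5.656 × 200 × 10⁻³ = 325.8 kN (longitudinal, 2 welds).
R_nwt = 0.6 × 480 × 5.656 × 230 × 10⁻³ = 374.7 kN (transverse, base value).
(i) R_nwl + R_nwt = 700.4 kN; (ii) 0.85 R_nwl + 1.5 R_nwt = 838.9 kN.
R_n = max = 838.9 kN [governs: (ii)]; R_n/Ω = 419.4 kN.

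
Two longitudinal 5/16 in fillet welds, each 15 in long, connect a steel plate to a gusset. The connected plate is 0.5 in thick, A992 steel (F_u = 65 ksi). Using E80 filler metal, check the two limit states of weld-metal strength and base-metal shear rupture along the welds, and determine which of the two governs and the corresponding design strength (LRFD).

φR_n ≈ 239 kips (weld metal governs)

E80XX → F_EXX = 80 ksi.
t_e = 0.707 × 0.3125 = 0.2209 in; L = 30 in.
Weld metal: φR_n = 0.75 × 0.6 × 80 × 0.2209 × 30 = 238.6 kips.
Base metal (shear rupture): φR_n = 0.75 × 0.6 × 65 × 0.5 × 30 = 438.8 kips.
Governing: weld metal.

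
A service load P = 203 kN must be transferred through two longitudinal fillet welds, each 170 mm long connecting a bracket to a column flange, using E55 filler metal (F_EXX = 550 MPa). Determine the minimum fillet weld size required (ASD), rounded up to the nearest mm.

w = 6 mm

Total weld length L = 340 mm.
Required throat t_e = P × Ω / (0.6 F_EXX × L) = 203 × 2.0 / (0.6 × 550 × 340 × 10⁻³) = 3.619 mm.
Required leg w = t_e / 0.707 = 5.118 mm → use 6 mm.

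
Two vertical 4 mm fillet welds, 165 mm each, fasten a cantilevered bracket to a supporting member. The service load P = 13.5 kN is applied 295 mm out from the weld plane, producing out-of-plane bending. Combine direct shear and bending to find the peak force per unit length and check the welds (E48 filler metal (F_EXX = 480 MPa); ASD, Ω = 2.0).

L_w = 2 × 165 = 330 mm; section modulus (unit throat) S = 2 × L²/6 = 9075 mm².
Direct shear f_v = P/L_w = 13.5×10³/330 = 40.91 N/mm.
Moment M = P × e = 13.5×10³ × 295 = 3982500 N·mm; bending f_b = M/S = 438.8 N/mm.
f_max = √(f_v² + f_b²) = √(40.91² + 438.8²) = 440.7 N/mm.
r_n/Ω = (1/2.0) × 0.6 × 480 × (0.707 × 4) = 407.2 N/mm → NOT adequate.

f_max ≈ 441 N/mm; NOT adequate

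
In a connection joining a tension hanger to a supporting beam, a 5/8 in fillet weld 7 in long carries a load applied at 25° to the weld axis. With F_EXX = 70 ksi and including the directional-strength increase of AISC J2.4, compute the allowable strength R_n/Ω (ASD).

t_e = 0.707 × 0.625 = 0.4419 in; A_we = 0.4419 × 7 = 3.093 in².
Directional factor: 1.0 + 0.5 sin^1.5(25°) = 1.137.
F_nw = 0.6 × 70 × 1.137 = 47.77 ksi.
R_n/Ω = (47.77 × 3.093) / 2.0 = 73.88 kip.

R_n/Ω ≈ 73.9 kip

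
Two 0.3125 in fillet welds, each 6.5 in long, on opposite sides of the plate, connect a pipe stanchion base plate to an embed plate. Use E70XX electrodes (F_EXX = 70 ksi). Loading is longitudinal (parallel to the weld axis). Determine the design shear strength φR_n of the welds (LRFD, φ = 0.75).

Effective throat t_e = 0.707 × 0.3125 = 0.2209 in.
Total length L = 13 in; A_we = 0.2209 × 13 = 2.872 in².
F_nw = 0.6 F_EXX = 0.6 × 70 = 42 ksi.
φR_n = 0.75 × 42 × 2.872 = 90.47 kip.

φR_n ≈ 90.5 kip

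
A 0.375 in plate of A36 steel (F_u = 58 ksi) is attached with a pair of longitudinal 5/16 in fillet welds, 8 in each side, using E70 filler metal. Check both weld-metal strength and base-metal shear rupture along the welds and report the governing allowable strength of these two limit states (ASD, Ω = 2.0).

E70XX → F_EXX = 70 ksi.
t_e = 0.707 × 0.3125 = 0.2209 in; L = 16 in.
Weld metal: R_n/Ω = (1/2.0) × 0.6 × 70 × 0.2209 × 16 = 74.23 kip.
Base metal (shear rupture): R_n/Ω = (1/2.0) × 0.6 × 58 × 0.375 × 16 = 104.4 kip.
Governing: weld metal.

R_n/Ω ≈ 74.2 kip (weld metal governs)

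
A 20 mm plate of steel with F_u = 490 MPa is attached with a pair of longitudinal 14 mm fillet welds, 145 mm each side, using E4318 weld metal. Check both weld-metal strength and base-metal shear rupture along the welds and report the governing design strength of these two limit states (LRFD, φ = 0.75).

E43XX → F_EXX = 430 MPa.
t_e = 0.707 × 14 = 9.898 mm; L = 290 mm.
Weld metal: φR_n = 0.75 × 0.6 × 430 × 9.898 × 290 × 10⁻³ = 555.4 kN.
Base metal (shear rupture): φR_n = 0.75 × 0.6 × 490 × 20 × 290 × 10⁻³ = 1279 kN.
Governing: weld metal.

φR_n ≈ 555 kN (weld metal governs)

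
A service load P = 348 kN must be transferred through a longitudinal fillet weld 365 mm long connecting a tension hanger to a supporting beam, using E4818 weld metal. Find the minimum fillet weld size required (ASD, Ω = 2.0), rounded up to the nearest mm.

w = 10 mm

E48XX → F_EXX = 480 MPa.
Total weld length L = 365 mm.
Required throat t_e = P × Ω / (0.6 F_EXX × L) = 348 × 2.0 / (0.6 × 480 × 365 × 10⁻³) = 6.621 mm.
Required leg w = t_e / 0.707 = 9.365 mm → use 10 mm.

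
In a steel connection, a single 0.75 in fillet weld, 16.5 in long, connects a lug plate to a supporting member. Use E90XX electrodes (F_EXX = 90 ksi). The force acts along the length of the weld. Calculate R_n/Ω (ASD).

Effective throat t_e = 0.707 × 0.75 = 0.5302 in.
Total length L = 16.5 in; A_we = 0.5302 × 16.5 = 8.749 in².
F_nw = 0.6 F_EXX = 0.6 × 90 = 54 ksi.
R_n = 54 × 8.749 = 472.5 kips; R_n/Ω = 472.5/2.0 = 236.2 kips.

R_n/Ω ≈ 236 kips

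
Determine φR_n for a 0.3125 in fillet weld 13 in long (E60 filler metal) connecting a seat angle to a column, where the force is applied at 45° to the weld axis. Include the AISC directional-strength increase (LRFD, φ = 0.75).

φR_n ≈ 101 kip

E60XX → F_EXX = 60 ksi.
t_e = 0.707 × 0.3125 = 0.2209 in; A_we = 0.2209 × 13 = 2.872 in².
Directional factor: 1.0 + 0.5 sin^1.5(45°) = 1.297.
F_nw = 0.6 × 60 × 1.297 = 46.7 ksi.
φR_n = 0.75 × 46.7 × 2.872 = 100.6 kip.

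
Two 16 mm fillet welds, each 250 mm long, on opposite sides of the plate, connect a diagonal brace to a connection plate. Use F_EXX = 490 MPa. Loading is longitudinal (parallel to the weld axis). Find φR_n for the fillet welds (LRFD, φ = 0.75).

φR_n ≈ 1250 kN

Effective throat t_e = 0.707 × 16 = 11.31 mm.
Total length L = 500 mm; A_we = 11.31 × 500 = 5656 mm².
F_nw = 0.6 F_EXX = 0.6 × 490 = 294 MPa.
φR_n = 0.75 × 294 × 5656 × 10⁻³ = 1247 kN.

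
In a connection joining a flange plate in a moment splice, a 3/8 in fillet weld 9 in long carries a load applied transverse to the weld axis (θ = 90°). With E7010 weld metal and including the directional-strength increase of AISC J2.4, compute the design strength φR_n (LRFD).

E70XX → F_EXX = 70 ksi.
t_e = 0.707 × 0.375 = 0.2651 in; A_we = 0.2651 × 9 = 2.386 in².
Directional factor: 1.0 + 0.5 sin^1.5(90°) = 1.5.
F_nw = 0.6 × 70 × 1.5 = 63 ksi.
φR_n = 0.75 × 63 × 2.386 = 112.7 kip.

φR_n ≈ 113 kip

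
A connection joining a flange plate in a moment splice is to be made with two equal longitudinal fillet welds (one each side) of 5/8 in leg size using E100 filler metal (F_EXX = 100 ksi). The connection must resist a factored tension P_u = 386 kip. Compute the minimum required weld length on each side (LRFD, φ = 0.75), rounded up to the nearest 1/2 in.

L = 10 in on each side

Throat t_e = 0.707 × 0.625 = 0.4419 in.
φr_n = 0.75 × 0.6 × 100 × 0.4419 = 19.88 kip/in.
L_req = P_u / φr_n = 386 / 19.88 = 19.41 in total.
Per side: 19.41 / 2 = 9.706 in.
Round up → use L = 10 in on each side.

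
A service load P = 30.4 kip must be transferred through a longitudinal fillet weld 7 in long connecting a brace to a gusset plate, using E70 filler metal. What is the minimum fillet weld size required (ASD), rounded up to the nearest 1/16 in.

E70XX → F_EXX = 70 ksi.
Total weld length L = 7 in.
Required throat t_e = P × Ω / (0.6 F_EXX × L) = 30.4 × 2.0 / (0.6 × 70 × 7) = 0.2068 in.
Required leg w = t_e / 0.707 = 0.2925 in → use 5/16 in.

w = 5/16 in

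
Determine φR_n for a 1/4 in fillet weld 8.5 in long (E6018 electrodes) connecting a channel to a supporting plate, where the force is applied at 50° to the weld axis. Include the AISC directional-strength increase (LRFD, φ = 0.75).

φR_n ≈ 54.2 kip

E60XX → F_EXX = 60 ksi.
t_e = 0.707 × 0.25 = 0.1767 in; A_we = 0.1767 × 8.5 = 1.502 in².
Directional factor: 1.0 + 0.5 sin^1.5(50°) = 1.335.
F_nw = 0.6 × 60 × 1.335 = 48.07 ksi.
φR_n = 0.75 × 48.07 × 1.502 = 54.16 kip.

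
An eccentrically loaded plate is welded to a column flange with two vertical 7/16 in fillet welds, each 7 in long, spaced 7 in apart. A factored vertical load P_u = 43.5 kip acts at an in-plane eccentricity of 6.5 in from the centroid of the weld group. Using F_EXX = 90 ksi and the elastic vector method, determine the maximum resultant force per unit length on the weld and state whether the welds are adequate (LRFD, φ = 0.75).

f_max ≈ 8.6 kip/in; adequate

Total weld length L_w = 14 in. Treat welds as unit-width lines.
Polar moment about centroid: J = 2[d³/12 + d(b/2)²] = 2[7³/12 + 7×3.5²] = 228.7 in³.
Direct shear f_v = P/L_w = 43.5 / 14 = 3.107 kip/in (vertical).
Torsion M = P·e = 43.5 × 6.5 = 282.75 kip·in.
Critical point at (x, y) = (3.5, 3.5) from centroid. f_tx = M·y/J = 4.328 kip/in; f_ty = M·x/J = 4.328 kip/in.
Resultant f_max = √[f_tx² + (f_v + f_ty)²] = √[4.328² + (3.107 + 4.328)²] = 8.603 kip/in.
Capacity per unit length: φr_n = 0.75 × 0.6 × 90 × (0.707 × 0.4375) = 12.53 kip/in.
8.603 ≤ 12.53 → adequate.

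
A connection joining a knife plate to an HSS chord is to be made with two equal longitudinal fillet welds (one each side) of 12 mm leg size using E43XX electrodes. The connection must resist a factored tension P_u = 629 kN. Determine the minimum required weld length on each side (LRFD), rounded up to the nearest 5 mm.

E43XX → F_EXX = 430 MPa.
Throat t_e = 0.707 × 12 = 8.484 mm.
φr_n = 0.75 × 0.6 × 430 × 8.484 × 10⁻³ = 1.642 kN/mm.
L_req = P_u / φr_n = 629 / 1.642 = 383.2 mm total.
Per side: 383.2 / 2 = 191.6 mm.
Round up → use L = 195 mm on each side.

L = 195 mm on each side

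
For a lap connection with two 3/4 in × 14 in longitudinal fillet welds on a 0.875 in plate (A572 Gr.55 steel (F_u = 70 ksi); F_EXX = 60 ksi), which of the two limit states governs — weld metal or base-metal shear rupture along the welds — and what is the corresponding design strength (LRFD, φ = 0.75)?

φR_n ≈ 401 kip (weld metal governs)

t_e = 0.707 × 0.75 = 0.5302 in; L = 28 in.
Weld metal: φR_n = 0.75 × 0.6 × 60 × 0.5302 × 28 = 400.9 kip.
Base metal (shear rupture): φR_n = 0.75 × 0.6 × 70 × 0.875 × 28 = 771.8 kip.
Governing: weld metal.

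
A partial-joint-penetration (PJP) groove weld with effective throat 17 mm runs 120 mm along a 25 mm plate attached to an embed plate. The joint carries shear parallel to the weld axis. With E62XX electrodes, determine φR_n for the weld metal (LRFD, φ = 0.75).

φR_n ≈ 569 kN

E62XX → F_EXX = 620 MPa.
Effective throat (given) t_e = 17 mm.
A_we = 17 × 120 = 2040 mm².
F_nw = 0.6 F_EXX = 372 MPa.
φR_n = 0.75 × 372 × 2040 × 10⁻³ = 569.2 kN.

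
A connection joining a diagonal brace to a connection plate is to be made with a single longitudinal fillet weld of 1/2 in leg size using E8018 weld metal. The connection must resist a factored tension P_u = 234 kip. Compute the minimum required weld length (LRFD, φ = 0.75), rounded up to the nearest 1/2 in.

L = 18.5 in

E80XX → F_EXX = 80 ksi.
Throat t_e = 0.707 × 0.5 = 0.3535 in.
φr_n = 0.75 × 0.6 × 80 × 0.3535 = 12.73 kip/in.
L_req = P_u / φr_n = 234 / 12.73 = 18.39 in total.
Round up → use L = 18.5 in.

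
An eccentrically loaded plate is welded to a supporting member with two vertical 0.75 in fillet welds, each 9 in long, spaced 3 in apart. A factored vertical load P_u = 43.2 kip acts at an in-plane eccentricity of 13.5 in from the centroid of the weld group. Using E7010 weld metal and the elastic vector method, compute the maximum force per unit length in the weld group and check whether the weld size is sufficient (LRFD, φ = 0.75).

E70XX → F_EXX = 70 ksi.
Total weld length L_w = 18 in. Treat welds as unit-width lines.
Polar moment about centroid: J = 2[d³/12 + d(b/2)²] = 2[9³/12 + 9×1.5²] = 162 in³.
Direct shear f_v = P/L_w = 43.2 / 18 = 2.4 kip/in (vertical).
Torsion M = P·e = 43.2 × 13.5 = 583.2 kip·in.
Critical point at (x, y) = (1.5, 4.5) from centroid. f_tx = M·y/J = 16.2 kip/in; f_ty = M·x/J = 5.4 kip/in.
Resultant f_max = √[f_tx² + (f_v + f_ty)²] = √[16.2² + (2.4 + 5.4)²] = 17.98 kip/in.
Capacity per unit length: φr_n = 0.75 × 0.6 × 70 × (0.707 × 0.75) = 16.7 kip/in.
17.98 > 16.7 → NOT adequate.

f_max ≈ 18 kip/in; NOT adequate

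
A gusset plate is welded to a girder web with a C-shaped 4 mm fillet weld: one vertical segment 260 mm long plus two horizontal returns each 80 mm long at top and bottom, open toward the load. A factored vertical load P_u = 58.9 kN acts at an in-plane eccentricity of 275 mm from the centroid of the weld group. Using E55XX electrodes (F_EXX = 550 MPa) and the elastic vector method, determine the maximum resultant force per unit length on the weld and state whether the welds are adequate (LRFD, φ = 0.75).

Total weld length L_w = 420 mm. Treat welds as unit-width lines.
Centroid: x̄ = 2×80×40 / 420 = 15.24 mm from the vertical weld.
Polar moment about centroid: J = I_x + I_y = [260³/12 + 2×80×130²] + [260×15.24² + 2(80³/12 + 80×24.76²)] = 4412000 mm³.
Direct shear f_v = P/L_w = 58.9×10³ / 420 = 140.2 N/mm (vertical).
Torsion M = P·e = 58.9×10³ × 275 = 16198000 N·mm.
Critical point at (x, y) = (64.76, 130) from centroid. f_tx = M·y/J = 477.2 N/mm; f_ty = M·x/J = 237.7 N/mm.
Resultant f_max = √[f_tx² + (f_v + f_ty)²] = √[477.2² + (140.2 + 237.7)²] = 608.8 N/mm.
Capacity per unit length: φr_n = 0.75 × 0.6 × 550 × (0.707 × 4) = 699.9 N/mm.
608.8 ≤ 699.9 → adequate.

f_max ≈ 609 N/mm; adequate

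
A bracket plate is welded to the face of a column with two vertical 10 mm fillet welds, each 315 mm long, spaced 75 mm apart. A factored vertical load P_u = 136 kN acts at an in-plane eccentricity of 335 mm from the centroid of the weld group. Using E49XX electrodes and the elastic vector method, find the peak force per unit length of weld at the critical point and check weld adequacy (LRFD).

f_max ≈ 1280 N/mm; adequate

E49XX → F_EXX = 490 MPa.
Total weld length L_w = 630 mm. Treat welds as unit-width lines.
Polar moment about centroid: J = 2[d³/12 + d(b/2)²] = 2[315³/12 + 315×37.5²] = 6095000 mm³.
Direct shear f_v = P/L_w = 136×10³ / 630 = 215.9 N/mm (vertical).
Torsion M = P·e = 136×10³ × 335 = 45560000 N·mm.
Critical point at (x, y) = (37.5, 157.5) from centroid. f_tx = M·y/J = 1177 N/mm; f_ty = M·x/J = 280.3 N/mm.
Resultant f_max = √[f_tx² + (f_v + f_ty)²] = √[1177² + (215.9 + 280.3)²] = 1278 N/mm.
Capacity per unit length: φr_n = 0.75 × 0.6 × 490 × (0.707 × 10) = 1559 N/mm.
1278 ≤ 1559 → adequate.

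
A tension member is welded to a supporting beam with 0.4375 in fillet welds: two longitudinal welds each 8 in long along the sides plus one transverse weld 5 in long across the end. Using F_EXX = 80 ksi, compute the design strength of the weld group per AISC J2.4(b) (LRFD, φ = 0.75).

t_e = 0.707 × 0.4375 = 0.3093 in.
R_nwl = 0.6 × 80 × 0.3093 × 16 = 237.6 kips (longitudinal, 2 welds).
R_nwt = 0.6 × 80 × 0.3093 × 5 = 74.23 kips (transverse, base value).
(i) R_nwl + R_nwt = 311.8 kips; (ii) 0.85 R_nwl + 1.5 R_nwt = 313.3 kips.
R_n = max = 313.3 kips [governs: (ii)]; φR_n = 235 kips.

φR_n ≈ 235 kips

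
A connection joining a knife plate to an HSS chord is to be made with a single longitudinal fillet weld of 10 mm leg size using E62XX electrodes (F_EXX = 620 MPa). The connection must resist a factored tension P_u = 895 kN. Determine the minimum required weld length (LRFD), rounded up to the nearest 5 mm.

Throat t_e = 0.707 × 10 = 7.07 mm.
φr_n = 0.75 × 0.6 × 620 × 7.07 × 10⁻³ = 1.973 kN/mm.
L_req = P_u / φr_n = 895 / 1.973 = 453.7 mm total.
Round up → use L = 455 mm.

L = 455 mm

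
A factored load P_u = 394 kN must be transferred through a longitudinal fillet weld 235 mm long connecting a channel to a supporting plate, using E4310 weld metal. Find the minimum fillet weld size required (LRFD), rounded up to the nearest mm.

E43XX → F_EXX = 430 MPa.
Total weld length L = 235 mm.
Required throat t_e = P_u / (φ × 0.6 F_EXX × L) = 394 / (0.75 × 0.6 × 430 × 235 × 10⁻³) = 8.665 mm.
Required leg w = t_e / 0.707 = 12.26 mm → use 13 mm.

w = 13 mm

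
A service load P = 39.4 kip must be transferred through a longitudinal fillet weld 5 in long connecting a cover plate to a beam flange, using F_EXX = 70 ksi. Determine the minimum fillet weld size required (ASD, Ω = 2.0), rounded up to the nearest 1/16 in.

w = 9/16 in

Total weld length L = 5 in.
Required throat t_e = P × Ω / (0.6 F_EXX × L) = 39.4 × 2.0 / (0.6 × 70 × 5) = 0.3752 in.
Required leg w = t_e / 0.707 = 0.5307 in → use 9/16 in.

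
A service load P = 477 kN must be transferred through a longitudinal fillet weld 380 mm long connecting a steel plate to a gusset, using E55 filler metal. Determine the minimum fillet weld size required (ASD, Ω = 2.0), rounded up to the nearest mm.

w = 11 mm

E55XX → F_EXX = 550 MPa.
Total weld length L = 380 mm.
Required throat t_e = P × Ω / (0.6 F_EXX × L) = 477 × 2.0 / (0.6 × 550 × 380 × 10⁻³) = 7.608 mm.
Required leg w = t_e / 0.707 = 10.76 mm → use 11 mm.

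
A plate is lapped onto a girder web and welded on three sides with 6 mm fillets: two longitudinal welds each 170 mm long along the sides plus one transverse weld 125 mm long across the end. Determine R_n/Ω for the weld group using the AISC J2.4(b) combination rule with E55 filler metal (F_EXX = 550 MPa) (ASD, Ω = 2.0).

R_n/Ω ≈ 334 kN

t_e = 0.707 × 6 = 4.242 mm.
R_nwl = 0.6 × 550 × 4.242 × 340 × 10⁻³ = 476 kN (longitudinal, 2 welds).
R_nwt = 0.6 × 550 × 4.242 × 125 × 10⁻³ = 175 kN (transverse, base value).
(i) R_nwl + R_nwt = 650.9 kN; (ii) 0.85 R_nwl + 1.5 R_nwt = 667 kN.
R_n = max = 667 kN [governs: (ii)]; R_n/Ω = 333.5 kN.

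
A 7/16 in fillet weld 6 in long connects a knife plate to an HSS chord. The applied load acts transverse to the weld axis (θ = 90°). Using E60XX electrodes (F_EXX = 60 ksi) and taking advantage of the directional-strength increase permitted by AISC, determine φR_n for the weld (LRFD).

t_e = 0.707 × 0.4375 = 0.3093 in; A_we = 0.3093 × 6 = 1.856 in².
Directional factor: 1.0 + 0.5 sin^1.5(90°) = 1.5.
F_nw = 0.6 × 60 × 1.5 = 54 ksi.
φR_n = 0.75 × 54 × 1.856 = 75.16 kip.

φR_n ≈ 75.2 kip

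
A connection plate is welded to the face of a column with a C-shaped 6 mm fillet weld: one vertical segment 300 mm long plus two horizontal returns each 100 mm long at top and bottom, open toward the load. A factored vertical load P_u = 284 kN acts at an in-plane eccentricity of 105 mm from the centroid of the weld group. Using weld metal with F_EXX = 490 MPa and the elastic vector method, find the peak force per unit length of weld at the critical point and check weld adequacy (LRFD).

f_max ≈ 1090 N/mm; NOT adequate

Total weld length L_w = 500 mm. Treat welds as unit-width lines.
Centroid: x̄ = 2×100×50 / 500 = 20 mm from the vertical weld.
Polar moment about centroid: J = I_x + I_y = [300³/12 + 2×100×150²] + [300×20² + 2(100³/12 + 100×30²)] = 7217000 mm³.
Direct shear f_v = P/L_w = 284×10³ / 500 = 568 N/mm (vertical).
Torsion M = P·e = 284×10³ × 105 = 29820000 N·mm.
Critical point at (x, y) = (80, 150) from centroid. f_tx = M·y/J = 619.8 N/mm; f_ty = M·x/J = 330.6 N/mm.
Resultant f_max = √[f_tx² + (f_v + f_ty)²] = √[619.8² + (568 + 330.6)²] = 1092 N/mm.
Capacity per unit length: φr_n = 0.75 × 0.6 × 490 × (0.707 × 6) = 935.4 N/mm.
1092 > 935.4 → NOT adequate.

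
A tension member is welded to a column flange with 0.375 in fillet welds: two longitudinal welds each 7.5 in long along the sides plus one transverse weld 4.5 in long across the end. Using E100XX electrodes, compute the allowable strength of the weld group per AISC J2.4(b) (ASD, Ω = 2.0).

E100XX → F_EXX = 100 ksi.
t_e = 0.707 × 0.375 = 0.2651 in.
R_nwl = 0.6 × 100 × 0.2651 × 15 = 238.6 kip (longitudinal, 2 welds).
R_nwt = 0.6 × 100 × 0.2651 × 4.5 = 71.58 kip (transverse, base value).
(i) R_nwl + R_nwt = 310.2 kip; (ii) 0.85 R_nwl + 1.5 R_nwt = 310.2 kip.
R_n = max = 310.2 kip [governs: (ii)]; R_n/Ω = 155.1 kip.

R_n/Ω ≈ 155 kip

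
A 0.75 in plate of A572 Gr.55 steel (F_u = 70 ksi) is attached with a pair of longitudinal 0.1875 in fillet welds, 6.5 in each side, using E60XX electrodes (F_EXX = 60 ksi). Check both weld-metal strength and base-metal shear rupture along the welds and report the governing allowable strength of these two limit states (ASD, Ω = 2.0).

t_e = 0.707 × 0.1875 = 0.1326 in; L = 13 in.
Weld metal: R_n/Ω = (1/2.0) × 0.6 × 60 × 0.1326 × 13 = 31.02 kips.
Base metal (shear rupture): R_n/Ω = (1/2.0) × 0.6 × 70 × 0.75 × 13 = 204.8 kips.
Governing: weld metal.

R_n/Ω ≈ 31 kips (weld metal governs)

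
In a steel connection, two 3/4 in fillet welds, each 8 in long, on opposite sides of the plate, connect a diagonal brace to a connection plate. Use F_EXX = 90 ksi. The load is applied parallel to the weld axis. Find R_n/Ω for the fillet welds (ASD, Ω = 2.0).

R_n/Ω ≈ 229 kips

Effective throat t_e = 0.707 × 0.75 = 0.5302 in.
Total length L = 16 in; A_we = 0.5302 × 16 = 8.484 in².
F_nw = 0.6 F_EXX = 0.6 × 90 = 54 ksi.
R_n = 54 × 8.484 = 458.1 kips; R_n/Ω = 458.1/2.0 = 229.1 kips.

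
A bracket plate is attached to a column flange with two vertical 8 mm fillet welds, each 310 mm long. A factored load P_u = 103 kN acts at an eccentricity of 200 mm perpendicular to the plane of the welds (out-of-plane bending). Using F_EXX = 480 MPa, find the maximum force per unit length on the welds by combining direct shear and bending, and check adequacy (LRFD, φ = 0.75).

f_max ≈ 664 N/mm; adequate

L_w = 2 × 310 = 620 mm; section modulus (unit throat) S = 2 × L²/6 = 32030 mm².
Direct shear f_v = P/L_w = 103×10³/620 = 166.1 N/mm.
Moment M = P × e = 103×10³ × 200 = 20600000 N·mm; bending f_b = M/S = 643.1 N/mm.
f_max = √(f_v² + f_b²) = √(166.1² + 643.1²) = 664.2 N/mm.
φr_n = 0.75 × 0.6 × 480 × (0.707 × 8) = 1222 N/mm → adequate.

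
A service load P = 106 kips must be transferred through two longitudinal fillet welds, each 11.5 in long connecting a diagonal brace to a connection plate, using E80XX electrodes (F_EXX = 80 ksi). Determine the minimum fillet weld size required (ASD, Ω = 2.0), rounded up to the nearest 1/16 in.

w = 5/16 in

Total weld length L = 23 in.
Required throat t_e = P × Ω / (0.6 F_EXX × L) = 106 × 2.0 / (0.6 × 80 × 23) = 0.192 in.
Required leg w = t_e / 0.707 = 0.2716 in → use 5/16 in.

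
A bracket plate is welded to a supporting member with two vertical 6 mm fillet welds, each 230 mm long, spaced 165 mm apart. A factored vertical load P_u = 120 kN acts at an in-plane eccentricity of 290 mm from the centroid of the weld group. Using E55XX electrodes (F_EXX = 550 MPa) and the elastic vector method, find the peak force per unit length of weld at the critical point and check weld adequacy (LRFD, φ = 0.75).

f_max ≈ 1130 N/mm; NOT adequate

Total weld length L_w = 460 mm. Treat welds as unit-width lines.
Polar moment about centroid: J = 2[d³/12 + d(b/2)²] = 2[230³/12 + 230×82.5²] = 5159000 mm³.
Direct shear f_v = P/L_w = 120×10³ / 460 = 260.9 N/mm (vertical).
Torsion M = P·e = 120×10³ × 290 = 34800000 N·mm.
Critical point at (x, y) = (82.5, 115) from centroid. f_tx = M·y/J = 775.8 N/mm; f_ty = M·x/J = 556.5 N/mm.
Resultant f_max = √[f_tx² + (f_v + f_ty)²] = √[775.8² + (260.9 + 556.5)²] = 1127 N/mm.
Capacity per unit length: φr_n = 0.75 × 0.6 × 550 × (0.707 × 6) = 1050 N/mm.
1127 > 1050 → NOT adequate.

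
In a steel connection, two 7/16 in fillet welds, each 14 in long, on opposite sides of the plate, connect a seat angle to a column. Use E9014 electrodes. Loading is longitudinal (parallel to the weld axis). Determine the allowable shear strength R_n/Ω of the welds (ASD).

E90XX → F_EXX = 90 ksi.
Effective throat t_e = 0.707 × 0.4375 = 0.3093 in.
Total length L = 28 in; A_we = 0.3093 × 28 = 8.661 in².
F_nw = 0.6 F_EXX = 0.6 × 90 = 54 ksi.
R_n = 54 × 8.661 = 467.7 kip; R_n/Ω = 467.7/2.0 = 233.8 kip.

R_n/Ω ≈ 234 kip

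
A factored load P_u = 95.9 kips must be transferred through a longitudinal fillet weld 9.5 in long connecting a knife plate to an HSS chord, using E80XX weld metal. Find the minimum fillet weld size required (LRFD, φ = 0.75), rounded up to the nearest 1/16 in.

w = 7/16 in

E80XX → F_EXX = 80 ksi.
Total weld length L = 9.5 in.
Required throat t_e = P_u / (φ × 0.6 F_EXX × L) = 95.9 / (0.75 × 0.6 × 80 × 9.5) = 0.2804 in.
Required leg w = t_e / 0.707 = 0.3966 in → use 7/16 in.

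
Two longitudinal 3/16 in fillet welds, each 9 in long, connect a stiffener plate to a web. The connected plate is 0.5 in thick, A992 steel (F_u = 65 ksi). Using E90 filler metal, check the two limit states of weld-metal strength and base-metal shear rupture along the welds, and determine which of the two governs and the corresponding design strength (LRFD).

E90XX → F_EXX = 90 ksi.
t_e = 0.707 × 0.1875 = 0.1326 in; L = 18 in.
Weld metal: φR_n = 0.75 × 0.6 × 90 × 0.1326 × 18 = 96.64 kip.
Base metal (shear rupture): φR_n = 0.75 × 0.6 × 65 × 0.5 × 18 = 263.2 kip.
Governing: weld metal.

φR_n ≈ 96.6 kip (weld metal governs)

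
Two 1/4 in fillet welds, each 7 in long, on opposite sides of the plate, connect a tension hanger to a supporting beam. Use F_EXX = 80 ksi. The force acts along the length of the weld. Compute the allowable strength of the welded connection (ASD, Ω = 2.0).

R_n/Ω ≈ 59.4 kips

Effective throat t_e = 0.707 × 0.25 = 0.1767 in.
Total length L = 14 in; A_we = 0.1767 × 14 = 2.474 in².
F_nw = 0.6 F_EXX = 0.6 × 80 = 48 ksi.
R_n = 48 × 2.474 = 118.8 kips; R_n/Ω = 118.8/2.0 = 59.39 kips.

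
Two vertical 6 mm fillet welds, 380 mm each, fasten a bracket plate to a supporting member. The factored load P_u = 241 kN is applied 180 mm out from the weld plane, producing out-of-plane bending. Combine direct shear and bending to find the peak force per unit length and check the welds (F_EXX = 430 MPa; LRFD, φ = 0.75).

f_max ≈ 955 N/mm; NOT adequate

L_w = 2 × 380 = 760 mm; section modulus (unit throat) S = 2 × L²/6 = 48130 mm².
Direct shear f_v = P/L_w = 241×10³/760 = 317.1 N/mm.
Moment M = P × e = 241×10³ × 180 = 43380000 N·mm; bending f_b = M/S = 901.2 N/mm.
f_max = √(f_v² + f_b²) = √(317.1² + 901.2²) = 955.4 N/mm.
φr_n = 0.75 × 0.6 × 430 × (0.707 × 6) = 820.8 N/mm → NOT adequate.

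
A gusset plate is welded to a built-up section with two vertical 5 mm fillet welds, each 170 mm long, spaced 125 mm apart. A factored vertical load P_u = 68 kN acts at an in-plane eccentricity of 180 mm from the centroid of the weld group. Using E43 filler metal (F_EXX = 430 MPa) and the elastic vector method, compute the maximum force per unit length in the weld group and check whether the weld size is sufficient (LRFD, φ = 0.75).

Total weld length L_w = 340 mm. Treat welds as unit-width lines.
Polar moment about centroid: J = 2[d³/12 + d(b/2)²] = 2[170³/12 + 170×62.5²] = 2147000 mm³.
Direct shear f_v = P/L_w = 68×10³ / 340 = 200 N/mm (vertical).
Torsion M = P·e = 68×10³ × 180 = 12240000 N·mm.
Critical point at (x, y) = (62.5, 85) from centroid. f_tx = M·y/J = 484.6 N/mm; f_ty = M·x/J = 356.3 N/mm.
Resultant f_max = √[f_tx² + (f_v + f_ty)²] = √[484.6² + (200 + 356.3)²] = 737.8 N/mm.
Capacity per unit length: φr_n = 0.75 × 0.6 × 430 × (0.707 × 5) = 684 N/mm.
737.8 > 684 → NOT adequate.

f_max ≈ 738 N/mm; NOT adequate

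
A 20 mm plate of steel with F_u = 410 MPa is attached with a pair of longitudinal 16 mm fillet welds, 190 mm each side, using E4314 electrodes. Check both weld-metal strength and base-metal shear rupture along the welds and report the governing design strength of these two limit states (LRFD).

φR_n ≈ 832 kN (weld metal governs)

E43XX → F_EXX = 430 MPa.
t_e = 0.707 × 16 = 11.31 mm; L = 380 mm.
Weld metal: φR_n = 0.75 × 0.6 × 430 × 11.31 × 380 × 10⁻³ = 831.8 kN.
Base metal (shear rupture): φR_n = 0.75 × 0.6 × 410 × 20 × 380 × 10⁻³ = 1402 kN.
Governing: weld metal.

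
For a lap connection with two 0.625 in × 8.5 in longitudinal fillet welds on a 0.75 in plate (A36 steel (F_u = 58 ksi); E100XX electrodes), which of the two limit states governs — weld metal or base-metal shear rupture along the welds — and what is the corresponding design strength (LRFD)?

E100XX → F_EXX = 100 ksi.
t_e = 0.707 × 0.625 = 0.4419 in; L = 17 in.
Weld metal: φR_n = 0.75 × 0.6 × 100 × 0.4419 × 17 = 338 kip.
Base metal (shear rupture): φR_n = 0.75 × 0.6 × 58 × 0.75 × 17 = 332.8 kip.
Governing: base-metal shear rupture.

φR_n ≈ 333 kip (base-metal shear rupture governs)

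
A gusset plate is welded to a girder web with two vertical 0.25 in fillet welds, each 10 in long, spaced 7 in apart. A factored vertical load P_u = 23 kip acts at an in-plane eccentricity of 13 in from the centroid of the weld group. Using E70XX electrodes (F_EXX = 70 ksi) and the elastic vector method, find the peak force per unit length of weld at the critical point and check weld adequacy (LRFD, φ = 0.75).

Total weld length L_w = 20 in. Treat welds as unit-width lines.
Polar moment about centroid: J = 2[d³/12 + d(b/2)²] = 2[10³/12 + 10×3.5²] = 411.7 in³.
Direct shear f_v = P/L_w = 23 / 20 = 1.15 kip/in (vertical).
Torsion M = P·e = 23 × 13 = 299 kip·in.
Critical point at (x, y) = (3.5, 5) from centroid. f_tx = M·y/J = 3.632 kip/in; f_ty = M·x/J = 2.542 kip/in.
Resultant f_max = √[f_tx² + (f_v + f_ty)²] = √[3.632² + (1.15 + 2.542)²] = 5.179 kip/in.
Capacity per unit length: φr_n = 0.75 × 0.6 × 70 × (0.707 × 0.25) = 5.568 kip/in.
5.179 ≤ 5.568 → adequate.

f_max ≈ 5.18 kip/in; adequate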